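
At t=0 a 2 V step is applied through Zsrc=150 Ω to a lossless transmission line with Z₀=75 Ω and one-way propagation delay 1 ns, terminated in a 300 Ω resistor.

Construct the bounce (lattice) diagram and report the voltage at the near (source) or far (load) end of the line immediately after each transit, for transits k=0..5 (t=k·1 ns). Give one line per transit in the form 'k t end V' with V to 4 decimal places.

0 0 source 0.6667
1 1 load 1.0667
2 2 source 1.2000
3 3 load 1.2800
4 4 source 1.3067
5 5 load 1.3227

Γ_L=0.600000, Γ_S=0.333333; launch V₁=2·75/225=0.666667
k=0 src: V=0.6667
k=1 load: inc=0.666667, refl=0.666667·0.600000=0.4000; V=0.000000+0.666667+0.400000=1.0667
k=2 src: inc=0.400000, refl=0.400000·0.333333=0.1333; V=0.666667+0.400000+0.133333=1.2000
k=3 load: inc=0.133333, refl=0.133333·0.600000=0.0800; V=1.066667+0.133333+0.080000=1.2800
k=4 src: inc=0.080000, refl=0.080000·0.333333=0.0267; V=1.200000+0.080000+0.026667=1.3067
k=5 load: inc=0.026667, refl=0.026667·0.600000=0.0160; V=1.280000+0.026667+0.016000=1.3227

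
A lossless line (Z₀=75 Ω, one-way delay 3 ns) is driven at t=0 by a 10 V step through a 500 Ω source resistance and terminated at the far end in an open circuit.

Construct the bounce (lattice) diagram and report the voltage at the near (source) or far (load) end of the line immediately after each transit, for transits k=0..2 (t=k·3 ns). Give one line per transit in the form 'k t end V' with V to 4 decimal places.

Γ_L=1.000000, Γ_S=0.739130; launch V₁=10·75/575=1.304348
k=0 src: V=1.3043
k=1 load: inc=1.304348, refl=1.304348·1.000000=1.3043; V=0.000000+1.304348+1.304348=2.6087
k=2 src: inc=1.304348, refl=1.304348·0.739130=0.9641; V=1.304348+1.304348+0.964083=3.5728

0 0 source 1.3043
1 3 load 2.6087
2 6 source 3.5728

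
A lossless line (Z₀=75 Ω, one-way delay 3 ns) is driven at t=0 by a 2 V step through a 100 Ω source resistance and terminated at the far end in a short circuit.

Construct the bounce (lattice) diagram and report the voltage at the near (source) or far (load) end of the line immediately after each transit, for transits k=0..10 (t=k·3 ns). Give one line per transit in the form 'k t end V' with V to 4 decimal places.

0 0 source 0.8571
1 3 load 0.0000
2 6 source -0.1224
3 9 load 0.0000
4 12 source 0.0175
5 15 load 0.0000
6 18 source -0.0025
7 21 load 0.0000
8 24 source 0.0004
9 27 load 0.0000
10 30 source -0.0001

Γ_L=-1.000000, Γ_S=0.142857; launch V₁=2·75/175=0.857143
k=0 src: V=0.8571
k=1 load: inc=0.857143, refl=0.857143·-1.000000=-0.8571; V=0.000000+0.857143+-0.857143=0.0000
k=2 src: inc=-0.857143, refl=-0.857143·0.142857=-0.1224; V=0.857143+-0.857143+-0.122449=-0.1224
k=3 load: inc=-0.122449, refl=-0.122449·-1.000000=0.1224; V=0.000000+-0.122449+0.122449=0.0000
k=4 src: inc=0.122449, refl=0.122449·0.142857=0.0175; V=-0.122449+0.122449+0.017493=0.0175
k=5 load: inc=0.017493, refl=0.017493·-1.000000=-0.0175; V=0.000000+0.017493+-0.017493=0.0000
k=6 src: inc=-0.017493, refl=-0.017493·0.142857=-0.0025; V=0.017493+-0.017493+-0.002499=-0.0025
k=7 load: inc=-0.002499, refl=-0.002499·-1.000000=0.0025; V=0.000000+-0.002499+0.002499=0.0000
k=8 src: inc=0.002499, refl=0.002499·0.142857=0.0004; V=-0.002499+0.002499+0.000357=0.0004
k=9 load: inc=0.000357, refl=0.000357·-1.000000=-0.0004; V=0.000000+0.000357+-0.000357=0.0000
k=10 src: inc=-0.000357, refl=-0.000357·0.142857=-0.0001; V=0.000357+-0.000357+-0.000051=-0.0001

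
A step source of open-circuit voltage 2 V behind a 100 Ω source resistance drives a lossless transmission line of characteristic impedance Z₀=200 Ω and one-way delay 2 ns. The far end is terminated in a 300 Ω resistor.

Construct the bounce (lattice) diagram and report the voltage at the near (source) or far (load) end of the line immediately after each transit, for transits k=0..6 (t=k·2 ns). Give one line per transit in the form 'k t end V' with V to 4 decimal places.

Γ_L=0.200000, Γ_S=-0.333333; launch V₁=2·200/300=1.333333
k=0 src: V=1.3333
k=1 load: inc=1.333333, refl=1.333333·0.200000=0.2667; V=0.000000+1.333333+0.266667=1.6000
k=2 src: inc=0.266667, refl=0.266667·-0.333333=-0.0889; V=1.333333+0.266667+-0.088889=1.5111
k=3 load: inc=-0.088889, refl=-0.088889·0.200000=-0.0178; V=1.600000+-0.088889+-0.017778=1.4933
k=4 src: inc=-0.017778, refl=-0.017778·-0.333333=0.0059; V=1.511111+-0.017778+0.005926=1.4993
k=5 load: inc=0.005926, refl=0.005926·0.200000=0.0012; V=1.493333+0.005926+0.001185=1.5004
k=6 src: inc=0.001185, refl=0.001185·-0.333333=-0.0004; V=1.499259+0.001185+-0.000395=1.5000

0 0 source 1.3333
1 2 load 1.6000
2 4 source 1.5111
3 6 load 1.4933
4 8 source 1.4993
5 10 load 1.5004
6 12 source 1.5000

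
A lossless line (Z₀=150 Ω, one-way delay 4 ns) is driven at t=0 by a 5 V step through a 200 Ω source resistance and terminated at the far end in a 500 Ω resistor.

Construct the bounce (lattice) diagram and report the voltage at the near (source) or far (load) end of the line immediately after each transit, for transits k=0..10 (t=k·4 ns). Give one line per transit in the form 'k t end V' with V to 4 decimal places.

Γ_L=0.538462, Γ_S=0.142857; launch V₁=5·150/350=2.142857
k=0 src: V=2.1429
k=1 load: inc=2.142857, refl=2.142857·0.538462=1.1538; V=0.000000+2.142857+1.153846=3.2967
k=2 src: inc=1.153846, refl=1.153846·0.142857=0.1648; V=2.142857+1.153846+0.164835=3.4615
k=3 load: inc=0.164835, refl=0.164835·0.538462=0.0888; V=3.296703+0.164835+0.088757=3.5503
k=4 src: inc=0.088757, refl=0.088757·0.142857=0.0127; V=3.461538+0.088757+0.012680=3.5630
k=5 load: inc=0.012680, refl=0.012680·0.538462=0.0068; V=3.550296+0.012680+0.006827=3.5698
k=6 src: inc=0.006827, refl=0.006827·0.142857=0.0010; V=3.562975+0.006827+0.000975=3.5708
k=7 load: inc=0.000975, refl=0.000975·0.538462=0.0005; V=3.569803+0.000975+0.000525=3.5713
k=8 src: inc=0.000525, refl=0.000525·0.142857=0.0001; V=3.570778+0.000525+0.000075=3.5714
k=9 load: inc=0.000075, refl=0.000075·0.538462=0.0000; V=3.571304+0.000075+0.000040=3.5714
k=10 src: inc=0.000040, refl=0.000040·0.142857=0.0000; V=3.571379+0.000040+0.000006=3.5714

0 0 source 2.1429
1 4 load 3.2967
2 8 source 3.4615
3 12 load 3.5503
4 16 source 3.5630
5 20 load 3.5698
6 24 source 3.5708
7 28 load 3.5713
8 32 source 3.5714
9 36 load 3.5714
10 40 source 3.5714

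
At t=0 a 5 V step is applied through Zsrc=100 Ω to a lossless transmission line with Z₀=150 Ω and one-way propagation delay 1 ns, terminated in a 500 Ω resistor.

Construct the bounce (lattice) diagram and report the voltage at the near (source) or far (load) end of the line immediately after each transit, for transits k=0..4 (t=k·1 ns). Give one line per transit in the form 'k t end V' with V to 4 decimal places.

Γ_L=0.538462, Γ_S=-0.200000; launch V₁=5·150/250=3.000000
k=0 src: V=3.0000
k=1 load: inc=3.000000, refl=3.000000·0.538462=1.6154; V=0.000000+3.000000+1.615385=4.6154
k=2 src: inc=1.615385, refl=1.615385·-0.200000=-0.3231; V=3.000000+1.615385+-0.323077=4.2923
k=3 load: inc=-0.323077, refl=-0.323077·0.538462=-0.1740; V=4.615385+-0.323077+-0.173964=4.1183
k=4 src: inc=-0.173964, refl=-0.173964·-0.200000=0.0348; V=4.292308+-0.173964+0.034793=4.1531

0 0 source 3.0000
1 1 load 4.6154
2 2 source 4.2923
3 3 load 4.1183
4 4 source 4.1531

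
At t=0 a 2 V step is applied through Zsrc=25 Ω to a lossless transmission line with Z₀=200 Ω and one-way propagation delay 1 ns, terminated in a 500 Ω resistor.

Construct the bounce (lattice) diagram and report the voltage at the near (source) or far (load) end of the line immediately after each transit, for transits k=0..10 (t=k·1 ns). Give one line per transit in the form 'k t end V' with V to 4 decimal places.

Γ_L=0.428571, Γ_S=-0.777778; launch V₁=2·200/225=1.777778
k=0 src: V=1.7778
k=1 load: inc=1.777778, refl=1.777778·0.428571=0.7619; V=0.000000+1.777778+0.761905=2.5397
k=2 src: inc=0.761905, refl=0.761905·-0.777778=-0.5926; V=1.777778+0.761905+-0.592593=1.9471
k=3 load: inc=-0.592593, refl=-0.592593·0.428571=-0.2540; V=2.539683+-0.592593+-0.253968=1.6931
k=4 src: inc=-0.253968, refl=-0.253968·-0.777778=0.1975; V=1.947090+-0.253968+0.197531=1.8907
k=5 load: inc=0.197531, refl=0.197531·0.428571=0.0847; V=1.693122+0.197531+0.084656=1.9753
k=6 src: inc=0.084656, refl=0.084656·-0.777778=-0.0658; V=1.890653+0.084656+-0.065844=1.9095
k=7 load: inc=-0.065844, refl=-0.065844·0.428571=-0.0282; V=1.975309+-0.065844+-0.028219=1.8812
k=8 src: inc=-0.028219, refl=-0.028219·-0.777778=0.0219; V=1.909465+-0.028219+0.021948=1.9032
k=9 load: inc=0.021948, refl=0.021948·0.428571=0.0094; V=1.881246+0.021948+0.009406=1.9126
k=10 src: inc=0.009406, refl=0.009406·-0.777778=-0.0073; V=1.903194+0.009406+-0.007316=1.9053

0 0 source 1.7778
1 1 load 2.5397
2 2 source 1.9471
3 3 load 1.6931
4 4 source 1.8907
5 5 load 1.9753
6 6 source 1.9095
7 7 load 1.8812
8 8 source 1.9032
9 9 load 1.9126
10 10 source 1.9053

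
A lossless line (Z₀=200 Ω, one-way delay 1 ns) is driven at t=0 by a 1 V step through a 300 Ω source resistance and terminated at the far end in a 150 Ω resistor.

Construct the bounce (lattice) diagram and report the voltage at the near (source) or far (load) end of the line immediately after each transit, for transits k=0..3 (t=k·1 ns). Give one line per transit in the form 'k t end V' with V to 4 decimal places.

0 0 source 0.4000
1 1 load 0.3429
2 2 source 0.3314
3 3 load 0.3331

Γ_L=-0.142857, Γ_S=0.200000; launch V₁=1·200/500=0.400000
k=0 src: V=0.4000
k=1 load: inc=0.400000, refl=0.400000·-0.142857=-0.0571; V=0.000000+0.400000+-0.057143=0.3429
k=2 src: inc=-0.057143, refl=-0.057143·0.200000=-0.0114; V=0.400000+-0.057143+-0.011429=0.3314
k=3 load: inc=-0.011429, refl=-0.011429·-0.142857=0.0016; V=0.342857+-0.011429+0.001633=0.3331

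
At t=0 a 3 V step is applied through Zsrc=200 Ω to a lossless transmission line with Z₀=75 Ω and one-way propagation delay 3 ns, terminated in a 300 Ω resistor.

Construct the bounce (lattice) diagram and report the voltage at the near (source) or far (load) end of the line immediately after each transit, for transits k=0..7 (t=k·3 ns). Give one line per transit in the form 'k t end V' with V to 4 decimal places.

0 0 source 0.8182
1 3 load 1.3091
2 6 source 1.5322
3 9 load 1.6661
4 12 source 1.7270
5 15 load 1.7635
6 18 source 1.7801
7 21 load 1.7900

Γ_L=0.600000, Γ_S=0.454545; launch V₁=3·75/275=0.818182
k=0 src: V=0.8182
k=1 load: inc=0.818182, refl=0.818182·0.600000=0.4909; V=0.000000+0.818182+0.490909=1.3091
k=2 src: inc=0.490909, refl=0.490909·0.454545=0.2231; V=0.818182+0.490909+0.223140=1.5322
k=3 load: inc=0.223140, refl=0.223140·0.600000=0.1339; V=1.309091+0.223140+0.133884=1.6661
k=4 src: inc=0.133884, refl=0.133884·0.454545=0.0609; V=1.532231+0.133884+0.060856=1.7270
k=5 load: inc=0.060856, refl=0.060856·0.600000=0.0365; V=1.666116+0.060856+0.036514=1.7635
k=6 src: inc=0.036514, refl=0.036514·0.454545=0.0166; V=1.726972+0.036514+0.016597=1.7801
k=7 load: inc=0.016597, refl=0.016597·0.600000=0.0100; V=1.763486+0.016597+0.009958=1.7900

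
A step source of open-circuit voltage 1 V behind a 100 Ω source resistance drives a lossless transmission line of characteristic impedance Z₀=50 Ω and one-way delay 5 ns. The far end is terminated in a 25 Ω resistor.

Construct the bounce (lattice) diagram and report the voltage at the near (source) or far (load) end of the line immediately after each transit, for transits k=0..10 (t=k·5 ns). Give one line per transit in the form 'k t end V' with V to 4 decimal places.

0 0 source 0.3333
1 5 load 0.2222
2 10 source 0.1852
3 15 load 0.1975
4 20 source 0.2016
5 25 load 0.2003
6 30 source 0.1998
7 35 load 0.2000
8 40 source 0.2000
9 45 load 0.2000
10 50 source 0.2000

Γ_L=-0.333333, Γ_S=0.333333; launch V₁=1·50/150=0.333333
k=0 src: V=0.3333
k=1 load: inc=0.333333, refl=0.333333·-0.333333=-0.1111; V=0.000000+0.333333+-0.111111=0.2222
k=2 src: inc=-0.111111, refl=-0.111111·0.333333=-0.0370; V=0.333333+-0.111111+-0.037037=0.1852
k=3 load: inc=-0.037037, refl=-0.037037·-0.333333=0.0123; V=0.222222+-0.037037+0.012346=0.1975
k=4 src: inc=0.012346, refl=0.012346·0.333333=0.0041; V=0.185185+0.012346+0.004115=0.2016
k=5 load: inc=0.004115, refl=0.004115·-0.333333=-0.0014; V=0.197531+0.004115+-0.001372=0.2003
k=6 src: inc=-0.001372, refl=-0.001372·0.333333=-0.0005; V=0.201646+-0.001372+-0.000457=0.1998
k=7 load: inc=-0.000457, refl=-0.000457·-0.333333=0.0002; V=0.200274+-0.000457+0.000152=0.2000
k=8 src: inc=0.000152, refl=0.000152·0.333333=0.0001; V=0.199817+0.000152+0.000051=0.2000
k=9 load: inc=0.000051, refl=0.000051·-0.333333=-0.0000; V=0.199970+0.000051+-0.000017=0.2000
k=10 src: inc=-0.000017, refl=-0.000017·0.333333=-0.0000; V=0.200020+-0.000017+-0.000006=0.2000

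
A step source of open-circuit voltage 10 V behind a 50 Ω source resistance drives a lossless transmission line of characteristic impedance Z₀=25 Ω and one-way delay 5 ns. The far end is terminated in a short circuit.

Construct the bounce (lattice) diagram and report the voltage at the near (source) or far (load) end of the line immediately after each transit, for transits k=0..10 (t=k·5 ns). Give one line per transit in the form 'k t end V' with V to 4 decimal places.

0 0 source 3.3333
1 5 load 0.0000
2 10 source -1.1111
3 15 load 0.0000
4 20 source 0.3704
5 25 load 0.0000
6 30 source -0.1235
7 35 load 0.0000
8 40 source 0.0412
9 45 load 0.0000
10 50 source -0.0137

Γ_L=-1.000000, Γ_S=0.333333; launch V₁=10·25/75=3.333333
k=0 src: V=3.3333
k=1 load: inc=3.333333, refl=3.333333·-1.000000=-3.3333; V=0.000000+3.333333+-3.333333=0.0000
k=2 src: inc=-3.333333, refl=-3.333333·0.333333=-1.1111; V=3.333333+-3.333333+-1.111111=-1.1111
k=3 load: inc=-1.111111, refl=-1.111111·-1.000000=1.1111; V=0.000000+-1.111111+1.111111=0.0000
k=4 src: inc=1.111111, refl=1.111111·0.333333=0.3704; V=-1.111111+1.111111+0.370370=0.3704
k=5 load: inc=0.370370, refl=0.370370·-1.000000=-0.3704; V=0.000000+0.370370+-0.370370=0.0000
k=6 src: inc=-0.370370, refl=-0.370370·0.333333=-0.1235; V=0.370370+-0.370370+-0.123457=-0.1235
k=7 load: inc=-0.123457, refl=-0.123457·-1.000000=0.1235; V=0.000000+-0.123457+0.123457=0.0000
k=8 src: inc=0.123457, refl=0.123457·0.333333=0.0412; V=-0.123457+0.123457+0.041152=0.0412
k=9 load: inc=0.041152, refl=0.041152·-1.000000=-0.0412; V=0.000000+0.041152+-0.041152=0.0000
k=10 src: inc=-0.041152, refl=-0.041152·0.333333=-0.0137; V=0.041152+-0.041152+-0.013717=-0.0137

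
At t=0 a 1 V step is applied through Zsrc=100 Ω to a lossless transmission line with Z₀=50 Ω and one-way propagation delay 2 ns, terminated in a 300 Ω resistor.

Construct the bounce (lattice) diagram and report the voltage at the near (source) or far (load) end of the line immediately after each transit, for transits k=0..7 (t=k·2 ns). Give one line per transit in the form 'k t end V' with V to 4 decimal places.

Γ_L=0.714286, Γ_S=0.333333; launch V₁=1·50/150=0.333333
k=0 src: V=0.3333
k=1 load: inc=0.333333, refl=0.333333·0.714286=0.2381; V=0.000000+0.333333+0.238095=0.5714
k=2 src: inc=0.238095, refl=0.238095·0.333333=0.0794; V=0.333333+0.238095+0.079365=0.6508
k=3 load: inc=0.079365, refl=0.079365·0.714286=0.0567; V=0.571429+0.079365+0.056689=0.7075
k=4 src: inc=0.056689, refl=0.056689·0.333333=0.0189; V=0.650794+0.056689+0.018896=0.7264
k=5 load: inc=0.018896, refl=0.018896·0.714286=0.0135; V=0.707483+0.018896+0.013497=0.7399
k=6 src: inc=0.013497, refl=0.013497·0.333333=0.0045; V=0.726379+0.013497+0.004499=0.7444
k=7 load: inc=0.004499, refl=0.004499·0.714286=0.0032; V=0.739877+0.004499+0.003214=0.7476

0 0 source 0.3333
1 2 load 0.5714
2 4 source 0.6508
3 6 load 0.7075
4 8 source 0.7264
5 10 load 0.7399
6 12 source 0.7444
7 14 load 0.7476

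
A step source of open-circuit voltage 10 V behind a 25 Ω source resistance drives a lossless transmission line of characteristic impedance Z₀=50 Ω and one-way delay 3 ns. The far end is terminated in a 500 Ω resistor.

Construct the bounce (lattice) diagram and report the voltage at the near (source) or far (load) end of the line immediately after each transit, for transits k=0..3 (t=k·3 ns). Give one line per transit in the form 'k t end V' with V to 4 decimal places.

Γ_L=0.818182, Γ_S=-0.333333; launch V₁=10·50/75=6.666667
k=0 src: V=6.6667
k=1 load: inc=6.666667, refl=6.666667·0.818182=5.4545; V=0.000000+6.666667+5.454545=12.1212
k=2 src: inc=5.454545, refl=5.454545·-0.333333=-1.8182; V=6.666667+5.454545+-1.818182=10.3030
k=3 load: inc=-1.818182, refl=-1.818182·0.818182=-1.4876; V=12.121212+-1.818182+-1.487603=8.8154

0 0 source 6.6667
1 3 load 12.1212
2 6 source 10.3030
3 9 load 8.8154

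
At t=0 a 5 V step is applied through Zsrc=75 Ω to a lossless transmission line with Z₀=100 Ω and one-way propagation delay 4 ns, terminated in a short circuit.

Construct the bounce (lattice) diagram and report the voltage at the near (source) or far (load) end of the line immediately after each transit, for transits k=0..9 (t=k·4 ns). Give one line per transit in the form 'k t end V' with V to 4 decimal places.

0 0 source 2.8571
1 4 load 0.0000
2 8 source 0.4082
3 12 load 0.0000
4 16 source 0.0583
5 20 load 0.0000
6 24 source 0.0083
7 28 load 0.0000
8 32 source 0.0012
9 36 load 0.0000

Γ_L=-1.000000, Γ_S=-0.142857; launch V₁=5·100/175=2.857143
k=0 src: V=2.8571
k=1 load: inc=2.857143, refl=2.857143·-1.000000=-2.8571; V=0.000000+2.857143+-2.857143=0.0000
k=2 src: inc=-2.857143, refl=-2.857143·-0.142857=0.4082; V=2.857143+-2.857143+0.408163=0.4082
k=3 load: inc=0.408163, refl=0.408163·-1.000000=-0.4082; V=0.000000+0.408163+-0.408163=0.0000
k=4 src: inc=-0.408163, refl=-0.408163·-0.142857=0.0583; V=0.408163+-0.408163+0.058309=0.0583
k=5 load: inc=0.058309, refl=0.058309·-1.000000=-0.0583; V=0.000000+0.058309+-0.058309=0.0000
k=6 src: inc=-0.058309, refl=-0.058309·-0.142857=0.0083; V=0.058309+-0.058309+0.008330=0.0083
k=7 load: inc=0.008330, refl=0.008330·-1.000000=-0.0083; V=0.000000+0.008330+-0.008330=0.0000
k=8 src: inc=-0.008330, refl=-0.008330·-0.142857=0.0012; V=0.008330+-0.008330+0.001190=0.0012
k=9 load: inc=0.001190, refl=0.001190·-1.000000=-0.0012; V=0.000000+0.001190+-0.001190=0.0000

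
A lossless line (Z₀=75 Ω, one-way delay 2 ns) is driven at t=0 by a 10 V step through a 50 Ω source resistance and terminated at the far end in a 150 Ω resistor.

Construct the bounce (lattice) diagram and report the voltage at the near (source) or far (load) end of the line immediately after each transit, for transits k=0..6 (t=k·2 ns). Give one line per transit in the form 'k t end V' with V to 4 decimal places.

Γ_L=0.333333, Γ_S=-0.200000; launch V₁=10·75/125=6.000000
k=0 src: V=6.0000
k=1 load: inc=6.000000, refl=6.000000·0.333333=2.0000; V=0.000000+6.000000+2.000000=8.0000
k=2 src: inc=2.000000, refl=2.000000·-0.200000=-0.4000; V=6.000000+2.000000+-0.400000=7.6000
k=3 load: inc=-0.400000, refl=-0.400000·0.333333=-0.1333; V=8.000000+-0.400000+-0.133333=7.4667
k=4 src: inc=-0.133333, refl=-0.133333·-0.200000=0.0267; V=7.600000+-0.133333+0.026667=7.4933
k=5 load: inc=0.026667, refl=0.026667·0.333333=0.0089; V=7.466667+0.026667+0.008889=7.5022
k=6 src: inc=0.008889, refl=0.008889·-0.200000=-0.0018; V=7.493333+0.008889+-0.001778=7.5004

0 0 source 6.0000
1 2 load 8.0000
2 4 source 7.6000
3 6 load 7.4667
4 8 source 7.4933
5 10 load 7.5022
6 12 source 7.5004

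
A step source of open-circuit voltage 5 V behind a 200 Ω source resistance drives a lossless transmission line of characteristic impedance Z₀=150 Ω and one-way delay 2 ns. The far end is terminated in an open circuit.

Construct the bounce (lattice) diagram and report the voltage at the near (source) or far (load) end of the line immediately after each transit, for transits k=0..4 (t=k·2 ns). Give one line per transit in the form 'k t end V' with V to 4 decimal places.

Γ_L=1.000000, Γ_S=0.142857; launch V₁=5·150/350=2.142857
k=0 src: V=2.1429
k=1 load: inc=2.142857, refl=2.142857·1.000000=2.1429; V=0.000000+2.142857+2.142857=4.2857
k=2 src: inc=2.142857, refl=2.142857·0.142857=0.3061; V=2.142857+2.142857+0.306122=4.5918
k=3 load: inc=0.306122, refl=0.306122·1.000000=0.3061; V=4.285714+0.306122+0.306122=4.8980
k=4 src: inc=0.306122, refl=0.306122·0.142857=0.0437; V=4.591837+0.306122+0.043732=4.9417

0 0 source 2.1429
1 2 load 4.2857
2 4 source 4.5918
3 6 load 4.8980
4 8 source 4.9417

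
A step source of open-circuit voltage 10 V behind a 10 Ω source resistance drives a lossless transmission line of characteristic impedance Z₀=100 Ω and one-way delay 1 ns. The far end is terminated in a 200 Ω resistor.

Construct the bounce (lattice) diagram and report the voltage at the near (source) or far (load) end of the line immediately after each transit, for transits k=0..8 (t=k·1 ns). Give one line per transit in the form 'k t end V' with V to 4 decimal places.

0 0 source 9.0909
1 1 load 12.1212
2 2 source 9.6419
3 3 load 8.8154
4 4 source 9.4916
5 5 load 9.7170
6 6 source 9.5326
7 7 load 9.4711
8 8 source 9.5214

Γ_L=0.333333, Γ_S=-0.818182; launch V₁=10·100/110=9.090909
k=0 src: V=9.0909
k=1 load: inc=9.090909, refl=9.090909·0.333333=3.0303; V=0.000000+9.090909+3.030303=12.1212
k=2 src: inc=3.030303, refl=3.030303·-0.818182=-2.4793; V=9.090909+3.030303+-2.479339=9.6419
k=3 load: inc=-2.479339, refl=-2.479339·0.333333=-0.8264; V=12.121212+-2.479339+-0.826446=8.8154
k=4 src: inc=-0.826446, refl=-0.826446·-0.818182=0.6762; V=9.641873+-0.826446+0.676183=9.4916
k=5 load: inc=0.676183, refl=0.676183·0.333333=0.2254; V=8.815427+0.676183+0.225394=9.7170
k=6 src: inc=0.225394, refl=0.225394·-0.818182=-0.1844; V=9.491610+0.225394+-0.184414=9.5326
k=7 load: inc=-0.184414, refl=-0.184414·0.333333=-0.0615; V=9.717005+-0.184414+-0.061471=9.4711
k=8 src: inc=-0.061471, refl=-0.061471·-0.818182=0.0503; V=9.532591+-0.061471+0.050295=9.5214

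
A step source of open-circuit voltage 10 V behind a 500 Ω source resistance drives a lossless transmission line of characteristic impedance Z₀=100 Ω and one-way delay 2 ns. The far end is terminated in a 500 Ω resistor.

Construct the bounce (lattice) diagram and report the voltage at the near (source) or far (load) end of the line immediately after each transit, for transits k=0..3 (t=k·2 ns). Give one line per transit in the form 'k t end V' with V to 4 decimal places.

Γ_L=0.666667, Γ_S=0.666667; launch V₁=10·100/600=1.666667
k=0 src: V=1.6667
k=1 load: inc=1.666667, refl=1.666667·0.666667=1.1111; V=0.000000+1.666667+1.111111=2.7778
k=2 src: inc=1.111111, refl=1.111111·0.666667=0.7407; V=1.666667+1.111111+0.740741=3.5185
k=3 load: inc=0.740741, refl=0.740741·0.666667=0.4938; V=2.777778+0.740741+0.493827=4.0123

0 0 source 1.6667
1 2 load 2.7778
2 4 source 3.5185
3 6 load 4.0123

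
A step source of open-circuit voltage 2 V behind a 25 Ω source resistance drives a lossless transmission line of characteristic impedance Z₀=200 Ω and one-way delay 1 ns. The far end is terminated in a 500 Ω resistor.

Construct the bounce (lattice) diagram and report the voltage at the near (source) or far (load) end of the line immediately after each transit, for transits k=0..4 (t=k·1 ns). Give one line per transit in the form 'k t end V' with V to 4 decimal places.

Γ_L=0.428571, Γ_S=-0.777778; launch V₁=2·200/225=1.777778
k=0 src: V=1.7778
k=1 load: inc=1.777778, refl=1.777778·0.428571=0.7619; V=0.000000+1.777778+0.761905=2.5397
k=2 src: inc=0.761905, refl=0.761905·-0.777778=-0.5926; V=1.777778+0.761905+-0.592593=1.9471
k=3 load: inc=-0.592593, refl=-0.592593·0.428571=-0.2540; V=2.539683+-0.592593+-0.253968=1.6931
k=4 src: inc=-0.253968, refl=-0.253968·-0.777778=0.1975; V=1.947090+-0.253968+0.197531=1.8907

0 0 source 1.7778
1 1 load 2.5397
2 2 source 1.9471
3 3 load 1.6931
4 4 source 1.8907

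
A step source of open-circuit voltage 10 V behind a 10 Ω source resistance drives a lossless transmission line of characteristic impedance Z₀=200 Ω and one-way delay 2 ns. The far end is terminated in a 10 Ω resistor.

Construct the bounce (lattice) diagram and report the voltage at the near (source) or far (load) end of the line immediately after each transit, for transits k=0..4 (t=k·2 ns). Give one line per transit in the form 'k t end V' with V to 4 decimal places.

0 0 source 9.5238
1 2 load 0.9070
2 4 source 8.7032
3 6 load 1.6495
4 8 source 8.0314

Γ_L=-0.904762, Γ_S=-0.904762; launch V₁=10·200/210=9.523810
k=0 src: V=9.5238
k=1 load: inc=9.523810, refl=9.523810·-0.904762=-8.6168; V=0.000000+9.523810+-8.616780=0.9070
k=2 src: inc=-8.616780, refl=-8.616780·-0.904762=7.7961; V=9.523810+-8.616780+7.796134=8.7032
k=3 load: inc=7.796134, refl=7.796134·-0.904762=-7.0536; V=0.907029+7.796134+-7.053645=1.6495
k=4 src: inc=-7.053645, refl=-7.053645·-0.904762=6.3819; V=8.703164+-7.053645+6.381870=8.0314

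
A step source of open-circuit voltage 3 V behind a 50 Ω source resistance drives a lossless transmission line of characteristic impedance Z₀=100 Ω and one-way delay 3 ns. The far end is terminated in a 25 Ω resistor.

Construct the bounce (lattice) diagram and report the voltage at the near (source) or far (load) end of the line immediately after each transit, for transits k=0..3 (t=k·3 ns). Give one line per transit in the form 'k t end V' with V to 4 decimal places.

Γ_L=-0.600000, Γ_S=-0.333333; launch V₁=3·100/150=2.000000
k=0 src: V=2.0000
k=1 load: inc=2.000000, refl=2.000000·-0.600000=-1.2000; V=0.000000+2.000000+-1.200000=0.8000
k=2 src: inc=-1.200000, refl=-1.200000·-0.333333=0.4000; V=2.000000+-1.200000+0.400000=1.2000
k=3 load: inc=0.400000, refl=0.400000·-0.600000=-0.2400; V=0.800000+0.400000+-0.240000=0.9600

0 0 source 2.0000
1 3 load 0.8000
2 6 source 1.2000
3 9 load 0.9600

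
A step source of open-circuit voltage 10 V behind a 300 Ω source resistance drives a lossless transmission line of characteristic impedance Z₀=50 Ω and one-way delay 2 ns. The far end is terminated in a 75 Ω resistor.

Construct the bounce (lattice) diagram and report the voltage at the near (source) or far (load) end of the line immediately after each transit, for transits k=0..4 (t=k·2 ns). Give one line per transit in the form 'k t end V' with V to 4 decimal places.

Γ_L=0.200000, Γ_S=0.714286; launch V₁=10·50/350=1.428571
k=0 src: V=1.4286
k=1 load: inc=1.428571, refl=1.428571·0.200000=0.2857; V=0.000000+1.428571+0.285714=1.7143
k=2 src: inc=0.285714, refl=0.285714·0.714286=0.2041; V=1.428571+0.285714+0.204082=1.9184
k=3 load: inc=0.204082, refl=0.204082·0.200000=0.0408; V=1.714286+0.204082+0.040816=1.9592
k=4 src: inc=0.040816, refl=0.040816·0.714286=0.0292; V=1.918367+0.040816+0.029155=1.9883

0 0 source 1.4286
1 2 load 1.7143
2 4 source 1.9184
3 6 load 1.9592
4 8 source 1.9883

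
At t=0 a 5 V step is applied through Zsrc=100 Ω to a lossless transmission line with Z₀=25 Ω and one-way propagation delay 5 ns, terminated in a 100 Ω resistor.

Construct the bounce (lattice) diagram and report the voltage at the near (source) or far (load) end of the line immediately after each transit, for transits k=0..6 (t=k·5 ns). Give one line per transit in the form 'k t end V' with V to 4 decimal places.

0 0 source 1.0000
1 5 load 1.6000
2 10 source 1.9600
3 15 load 2.1760
4 20 source 2.3056
5 25 load 2.3834
6 30 source 2.4300

Γ_L=0.600000, Γ_S=0.600000; launch V₁=5·25/125=1.000000
k=0 src: V=1.0000
k=1 load: inc=1.000000, refl=1.000000·0.600000=0.6000; V=0.000000+1.000000+0.600000=1.6000
k=2 src: inc=0.600000, refl=0.600000·0.600000=0.3600; V=1.000000+0.600000+0.360000=1.9600
k=3 load: inc=0.360000, refl=0.360000·0.600000=0.2160; V=1.600000+0.360000+0.216000=2.1760
k=4 src: inc=0.216000, refl=0.216000·0.600000=0.1296; V=1.960000+0.216000+0.129600=2.3056
k=5 load: inc=0.129600, refl=0.129600·0.600000=0.0778; V=2.176000+0.129600+0.077760=2.3834
k=6 src: inc=0.077760, refl=0.077760·0.600000=0.0467; V=2.305600+0.077760+0.046656=2.4300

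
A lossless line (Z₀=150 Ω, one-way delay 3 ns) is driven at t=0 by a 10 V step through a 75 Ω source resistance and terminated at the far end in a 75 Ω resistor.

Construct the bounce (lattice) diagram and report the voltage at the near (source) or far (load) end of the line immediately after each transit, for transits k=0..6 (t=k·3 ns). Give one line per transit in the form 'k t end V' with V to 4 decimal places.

0 0 source 6.6667
1 3 load 4.4444
2 6 source 5.1852
3 9 load 4.9383
4 12 source 5.0206
5 15 load 4.9931
6 18 source 5.0023

Γ_L=-0.333333, Γ_S=-0.333333; launch V₁=10·150/225=6.666667
k=0 src: V=6.6667
k=1 load: inc=6.666667, refl=6.666667·-0.333333=-2.2222; V=0.000000+6.666667+-2.222222=4.4444
k=2 src: inc=-2.222222, refl=-2.222222·-0.333333=0.7407; V=6.666667+-2.222222+0.740741=5.1852
k=3 load: inc=0.740741, refl=0.740741·-0.333333=-0.2469; V=4.444444+0.740741+-0.246914=4.9383
k=4 src: inc=-0.246914, refl=-0.246914·-0.333333=0.0823; V=5.185185+-0.246914+0.082305=5.0206
k=5 load: inc=0.082305, refl=0.082305·-0.333333=-0.0274; V=4.938272+0.082305+-0.027435=4.9931
k=6 src: inc=-0.027435, refl=-0.027435·-0.333333=0.0091; V=5.020576+-0.027435+0.009145=5.0023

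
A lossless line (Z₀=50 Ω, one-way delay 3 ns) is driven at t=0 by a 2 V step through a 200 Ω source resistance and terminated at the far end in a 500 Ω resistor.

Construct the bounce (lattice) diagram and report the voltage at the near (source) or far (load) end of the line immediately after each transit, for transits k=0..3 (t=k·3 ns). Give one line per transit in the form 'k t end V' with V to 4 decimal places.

0 0 source 0.4000
1 3 load 0.7273
2 6 source 0.9236
3 9 load 1.0843

Γ_L=0.818182, Γ_S=0.600000; launch V₁=2·50/250=0.400000
k=0 src: V=0.4000
k=1 load: inc=0.400000, refl=0.400000·0.818182=0.3273; V=0.000000+0.400000+0.327273=0.7273
k=2 src: inc=0.327273, refl=0.327273·0.600000=0.1964; V=0.400000+0.327273+0.196364=0.9236
k=3 load: inc=0.196364, refl=0.196364·0.818182=0.1607; V=0.727273+0.196364+0.160661=1.0843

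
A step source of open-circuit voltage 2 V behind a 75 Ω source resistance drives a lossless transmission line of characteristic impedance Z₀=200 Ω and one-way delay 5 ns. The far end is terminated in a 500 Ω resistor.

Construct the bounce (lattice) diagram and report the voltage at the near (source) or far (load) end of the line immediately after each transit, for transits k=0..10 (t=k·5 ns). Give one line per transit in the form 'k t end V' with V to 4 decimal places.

0 0 source 1.4545
1 5 load 2.0779
2 10 source 1.7946
3 15 load 1.6731
4 20 source 1.7283
5 25 load 1.7520
6 30 source 1.7412
7 35 load 1.7366
8 40 source 1.7387
9 45 load 1.7396
10 50 source 1.7392

Γ_L=0.428571, Γ_S=-0.454545; launch V₁=2·200/275=1.454545
k=0 src: V=1.4545
k=1 load: inc=1.454545, refl=1.454545·0.428571=0.6234; V=0.000000+1.454545+0.623377=2.0779
k=2 src: inc=0.623377, refl=0.623377·-0.454545=-0.2834; V=1.454545+0.623377+-0.283353=1.7946
k=3 load: inc=-0.283353, refl=-0.283353·0.428571=-0.1214; V=2.077922+-0.283353+-0.121437=1.6731
k=4 src: inc=-0.121437, refl=-0.121437·-0.454545=0.0552; V=1.794569+-0.121437+0.055199=1.7283
k=5 load: inc=0.055199, refl=0.055199·0.428571=0.0237; V=1.673132+0.055199+0.023657=1.7520
k=6 src: inc=0.023657, refl=0.023657·-0.454545=-0.0108; V=1.728331+0.023657+-0.010753=1.7412
k=7 load: inc=-0.010753, refl=-0.010753·0.428571=-0.0046; V=1.751987+-0.010753+-0.004608=1.7366
k=8 src: inc=-0.004608, refl=-0.004608·-0.454545=0.0021; V=1.741234+-0.004608+0.002095=1.7387
k=9 load: inc=0.002095, refl=0.002095·0.428571=0.0009; V=1.736626+0.002095+0.000898=1.7396
k=10 src: inc=0.000898, refl=0.000898·-0.454545=-0.0004; V=1.738721+0.000898+-0.000408=1.7392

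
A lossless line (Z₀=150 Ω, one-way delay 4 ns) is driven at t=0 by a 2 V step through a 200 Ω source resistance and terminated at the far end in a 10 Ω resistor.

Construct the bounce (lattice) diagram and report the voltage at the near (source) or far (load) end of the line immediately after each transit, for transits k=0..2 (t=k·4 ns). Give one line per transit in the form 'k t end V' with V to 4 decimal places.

0 0 source 0.8571
1 4 load 0.1071
2 8 source 0.0000

Γ_L=-0.875000, Γ_S=0.142857; launch V₁=2·150/350=0.857143
k=0 src: V=0.8571
k=1 load: inc=0.857143, refl=0.857143·-0.875000=-0.7500; V=0.000000+0.857143+-0.750000=0.1071
k=2 src: inc=-0.750000, refl=-0.750000·0.142857=-0.1071; V=0.857143+-0.750000+-0.107143=0.0000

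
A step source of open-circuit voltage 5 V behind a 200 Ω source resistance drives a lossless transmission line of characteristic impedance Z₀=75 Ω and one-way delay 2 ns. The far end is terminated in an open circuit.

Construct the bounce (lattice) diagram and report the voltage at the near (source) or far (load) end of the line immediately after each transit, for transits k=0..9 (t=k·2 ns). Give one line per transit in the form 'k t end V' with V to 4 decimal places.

0 0 source 1.3636
1 2 load 2.7273
2 4 source 3.3471
3 6 load 3.9669
4 8 source 4.2487
5 10 load 4.5304
6 12 source 4.6585
7 14 load 4.7866
8 16 source 4.8448
9 18 load 4.9030

Γ_L=1.000000, Γ_S=0.454545; launch V₁=5·75/275=1.363636
k=0 src: V=1.3636
k=1 load: inc=1.363636, refl=1.363636·1.000000=1.3636; V=0.000000+1.363636+1.363636=2.7273
k=2 src: inc=1.363636, refl=1.363636·0.454545=0.6198; V=1.363636+1.363636+0.619835=3.3471
k=3 load: inc=0.619835, refl=0.619835·1.000000=0.6198; V=2.727273+0.619835+0.619835=3.9669
k=4 src: inc=0.619835, refl=0.619835·0.454545=0.2817; V=3.347107+0.619835+0.281743=4.2487
k=5 load: inc=0.281743, refl=0.281743·1.000000=0.2817; V=3.966942+0.281743+0.281743=4.5304
k=6 src: inc=0.281743, refl=0.281743·0.454545=0.1281; V=4.248685+0.281743+0.128065=4.6585
k=7 load: inc=0.128065, refl=0.128065·1.000000=0.1281; V=4.530428+0.128065+0.128065=4.7866
k=8 src: inc=0.128065, refl=0.128065·0.454545=0.0582; V=4.658493+0.128065+0.058211=4.8448
k=9 load: inc=0.058211, refl=0.058211·1.000000=0.0582; V=4.786558+0.058211+0.058211=4.9030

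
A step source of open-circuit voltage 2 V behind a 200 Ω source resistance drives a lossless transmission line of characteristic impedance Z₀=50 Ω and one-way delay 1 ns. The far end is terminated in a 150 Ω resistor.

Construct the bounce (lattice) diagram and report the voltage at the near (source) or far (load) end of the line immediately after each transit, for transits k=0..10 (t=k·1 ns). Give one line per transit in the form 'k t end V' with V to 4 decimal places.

Γ_L=0.500000, Γ_S=0.600000; launch V₁=2·50/250=0.400000
k=0 src: V=0.4000
k=1 load: inc=0.400000, refl=0.400000·0.500000=0.2000; V=0.000000+0.400000+0.200000=0.6000
k=2 src: inc=0.200000, refl=0.200000·0.600000=0.1200; V=0.400000+0.200000+0.120000=0.7200
k=3 load: inc=0.120000, refl=0.120000·0.500000=0.0600; V=0.600000+0.120000+0.060000=0.7800
k=4 src: inc=0.060000, refl=0.060000·0.600000=0.0360; V=0.720000+0.060000+0.036000=0.8160
k=5 load: inc=0.036000, refl=0.036000·0.500000=0.0180; V=0.780000+0.036000+0.018000=0.8340
k=6 src: inc=0.018000, refl=0.018000·0.600000=0.0108; V=0.816000+0.018000+0.010800=0.8448
k=7 load: inc=0.010800, refl=0.010800·0.500000=0.0054; V=0.834000+0.010800+0.005400=0.8502
k=8 src: inc=0.005400, refl=0.005400·0.600000=0.0032; V=0.844800+0.005400+0.003240=0.8534
k=9 load: inc=0.003240, refl=0.003240·0.500000=0.0016; V=0.850200+0.003240+0.001620=0.8551
k=10 src: inc=0.001620, refl=0.001620·0.600000=0.0010; V=0.853440+0.001620+0.000972=0.8560

0 0 source 0.4000
1 1 load 0.6000
2 2 source 0.7200
3 3 load 0.7800
4 4 source 0.8160
5 5 load 0.8340
6 6 source 0.8448
7 7 load 0.8502
8 8 source 0.8534
9 9 load 0.8551
10 10 source 0.8560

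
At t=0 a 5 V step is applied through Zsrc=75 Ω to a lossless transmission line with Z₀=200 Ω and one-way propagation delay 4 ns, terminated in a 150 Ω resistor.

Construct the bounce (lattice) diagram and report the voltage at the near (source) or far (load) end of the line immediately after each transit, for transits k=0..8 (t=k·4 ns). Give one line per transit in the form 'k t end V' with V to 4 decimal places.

0 0 source 3.6364
1 4 load 3.1169
2 8 source 3.3530
3 12 load 3.3193
4 16 source 3.3346
5 20 load 3.3324
6 24 source 3.3334
7 28 load 3.3333
8 32 source 3.3333

Γ_L=-0.142857, Γ_S=-0.454545; launch V₁=5·200/275=3.636364
k=0 src: V=3.6364
k=1 load: inc=3.636364, refl=3.636364·-0.142857=-0.5195; V=0.000000+3.636364+-0.519481=3.1169
k=2 src: inc=-0.519481, refl=-0.519481·-0.454545=0.2361; V=3.636364+-0.519481+0.236128=3.3530
k=3 load: inc=0.236128, refl=0.236128·-0.142857=-0.0337; V=3.116883+0.236128+-0.033733=3.3193
k=4 src: inc=-0.033733, refl=-0.033733·-0.454545=0.0153; V=3.353011+-0.033733+0.015333=3.3346
k=5 load: inc=0.015333, refl=0.015333·-0.142857=-0.0022; V=3.319278+0.015333+-0.002190=3.3324
k=6 src: inc=-0.002190, refl=-0.002190·-0.454545=0.0010; V=3.334611+-0.002190+0.000996=3.3334
k=7 load: inc=0.000996, refl=0.000996·-0.142857=-0.0001; V=3.332421+0.000996+-0.000142=3.3333
k=8 src: inc=-0.000142, refl=-0.000142·-0.454545=0.0001; V=3.333416+-0.000142+0.000065=3.3333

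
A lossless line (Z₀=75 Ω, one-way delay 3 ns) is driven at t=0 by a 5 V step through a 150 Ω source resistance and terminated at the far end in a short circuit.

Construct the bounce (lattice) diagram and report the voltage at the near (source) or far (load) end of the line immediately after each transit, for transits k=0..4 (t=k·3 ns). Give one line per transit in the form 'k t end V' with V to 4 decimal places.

Γ_L=-1.000000, Γ_S=0.333333; launch V₁=5·75/225=1.666667
k=0 src: V=1.6667
k=1 load: inc=1.666667, refl=1.666667·-1.000000=-1.6667; V=0.000000+1.666667+-1.666667=0.0000
k=2 src: inc=-1.666667, refl=-1.666667·0.333333=-0.5556; V=1.666667+-1.666667+-0.555556=-0.5556
k=3 load: inc=-0.555556, refl=-0.555556·-1.000000=0.5556; V=0.000000+-0.555556+0.555556=0.0000
k=4 src: inc=0.555556, refl=0.555556·0.333333=0.1852; V=-0.555556+0.555556+0.185185=0.1852

0 0 source 1.6667
1 3 load 0.0000
2 6 source -0.5556
3 9 load 0.0000
4 12 source 0.1852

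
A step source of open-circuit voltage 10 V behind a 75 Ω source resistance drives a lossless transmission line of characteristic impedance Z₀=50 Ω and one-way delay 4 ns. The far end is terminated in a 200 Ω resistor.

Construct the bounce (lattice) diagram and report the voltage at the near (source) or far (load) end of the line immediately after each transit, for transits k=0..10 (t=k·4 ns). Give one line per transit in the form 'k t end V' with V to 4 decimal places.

Γ_L=0.600000, Γ_S=0.200000; launch V₁=10·50/125=4.000000
k=0 src: V=4.0000
k=1 load: inc=4.000000, refl=4.000000·0.600000=2.4000; V=0.000000+4.000000+2.400000=6.4000
k=2 src: inc=2.400000, refl=2.400000·0.200000=0.4800; V=4.000000+2.400000+0.480000=6.8800
k=3 load: inc=0.480000, refl=0.480000·0.600000=0.2880; V=6.400000+0.480000+0.288000=7.1680
k=4 src: inc=0.288000, refl=0.288000·0.200000=0.0576; V=6.880000+0.288000+0.057600=7.2256
k=5 load: inc=0.057600, refl=0.057600·0.600000=0.0346; V=7.168000+0.057600+0.034560=7.2602
k=6 src: inc=0.034560, refl=0.034560·0.200000=0.0069; V=7.225600+0.034560+0.006912=7.2671
k=7 load: inc=0.006912, refl=0.006912·0.600000=0.0041; V=7.260160+0.006912+0.004147=7.2712
k=8 src: inc=0.004147, refl=0.004147·0.200000=0.0008; V=7.267072+0.004147+0.000829=7.2720
k=9 load: inc=0.000829, refl=0.000829·0.600000=0.0005; V=7.271219+0.000829+0.000498=7.2725
k=10 src: inc=0.000498, refl=0.000498·0.200000=0.0001; V=7.272049+0.000498+0.000100=7.2726

0 0 source 4.0000
1 4 load 6.4000
2 8 source 6.8800
3 12 load 7.1680
4 16 source 7.2256
5 20 load 7.2602
6 24 source 7.2671
7 28 load 7.2712
8 32 source 7.2720
9 36 load 7.2725
10 40 source 7.2726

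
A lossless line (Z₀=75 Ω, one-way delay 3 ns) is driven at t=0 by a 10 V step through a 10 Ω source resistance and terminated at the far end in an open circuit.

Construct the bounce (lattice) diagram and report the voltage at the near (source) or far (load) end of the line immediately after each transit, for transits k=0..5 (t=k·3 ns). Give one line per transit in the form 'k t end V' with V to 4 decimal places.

Γ_L=1.000000, Γ_S=-0.764706; launch V₁=10·75/85=8.823529
k=0 src: V=8.8235
k=1 load: inc=8.823529, refl=8.823529·1.000000=8.8235; V=0.000000+8.823529+8.823529=17.6471
k=2 src: inc=8.823529, refl=8.823529·-0.764706=-6.7474; V=8.823529+8.823529+-6.747405=10.8997
k=3 load: inc=-6.747405, refl=-6.747405·1.000000=-6.7474; V=17.647059+-6.747405+-6.747405=4.1522
k=4 src: inc=-6.747405, refl=-6.747405·-0.764706=5.1598; V=10.899654+-6.747405+5.159780=9.3120
k=5 load: inc=5.159780, refl=5.159780·1.000000=5.1598; V=4.152249+5.159780+5.159780=14.4718

0 0 source 8.8235
1 3 load 17.6471
2 6 source 10.8997
3 9 load 4.1522
4 12 source 9.3120
5 15 load 14.4718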